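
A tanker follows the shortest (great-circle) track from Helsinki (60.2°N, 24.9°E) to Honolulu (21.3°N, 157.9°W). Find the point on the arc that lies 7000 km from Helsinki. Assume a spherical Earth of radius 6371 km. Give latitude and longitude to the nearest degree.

Write both endpoints as unit vectors p₁, p₂ with components (cos φ cos λ, cos φ sin λ, sin φ).
The central angle between the endpoints is δ = arccos(p₁·p₂) ≈ 1.719 rad (98.5°). The total great-circle distance is δ·R ≈ 1.719 × 6371 ≈ 10949 km, so the target fraction is f = 7000/10949 ≈ 0.639.
Interpolate at f ≈ 0.639 with slerp weights a = sin((1−f)δ)/sin δ ≈ 0.587, b = sin(fδ)/sin δ ≈ 0.900.
p = a·p₁ + b·p₂ ≈ (-0.513, -0.193, 0.837); φ = arcsin(p_z) ≈ 56.80°, λ = atan2(p_y, p_x) ≈ -159.39°.

≈ 57°N, 159°W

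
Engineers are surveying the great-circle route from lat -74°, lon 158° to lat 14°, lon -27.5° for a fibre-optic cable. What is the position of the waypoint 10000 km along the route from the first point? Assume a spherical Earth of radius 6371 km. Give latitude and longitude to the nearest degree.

The haversine formula gives a central angle δ ≈ 2.093 rad (119.9°) between the endpoints. The total great-circle distance is δ·R ≈ 2.093 × 6371 ≈ 13334 km, so the target fraction is f = 10000/13334 ≈ 0.750.
Interpolate at f ≈ 0.750 with slerp weights a = sin((1−f)δ)/sin δ ≈ 0.577, b = sin(fδ)/sin δ ≈ 1.154.
p = a·p₁ + b·p₂ ≈ (0.846, -0.457, -0.275); φ = arcsin(p_z) ≈ -15.97°, λ = atan2(p_y, p_x) ≈ -28.41°.

≈ lat -16°, lon -28°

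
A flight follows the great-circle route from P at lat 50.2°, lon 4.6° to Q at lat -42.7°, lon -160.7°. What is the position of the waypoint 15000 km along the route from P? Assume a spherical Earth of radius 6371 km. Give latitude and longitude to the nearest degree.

Write both endpoints as unit vectors p₁, p₂ with components (cos φ cos λ, cos φ sin λ, sin φ).
The central angle between the endpoints is δ = arccos(p₁·p₂) ≈ 2.922 rad (167.4°). The total great-circle distance is δ·R ≈ 2.922 × 6371 ≈ 18618 km, so the target fraction is f = 15000/18618 ≈ 0.806.
Interpolate at f ≈ 0.806 with slerp weights a = sin((1−f)δ)/sin δ ≈ 2.472, b = sin(fδ)/sin δ ≈ 3.256.
p = a·p₁ + b·p₂ ≈ (-0.681, -0.664, -0.309); φ = arcsin(p_z) ≈ -17.99°, λ = atan2(p_y, p_x) ≈ -135.73°.

≈ lat -18°, lon -136°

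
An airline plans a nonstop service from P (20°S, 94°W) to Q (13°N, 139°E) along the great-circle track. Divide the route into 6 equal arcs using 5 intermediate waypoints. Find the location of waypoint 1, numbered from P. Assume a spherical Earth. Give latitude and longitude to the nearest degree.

Convert each endpoint to a unit vector on the sphere (x = cos φ cos λ, y = cos φ sin λ, z = sin φ).
The central angle between the endpoints is δ = arccos(p₁·p₂) ≈ 2.250 rad (128.9°).
Interpolate at f = 1/6 with slerp weights a = sin((1−f)δ)/sin δ ≈ 1.226, b = sin(fδ)/sin δ ≈ 0.471.
p = a·p₁ + b·p₂ ≈ (-0.426, -0.848, -0.313); φ = arcsin(p_z) ≈ -18.27°, λ = atan2(p_y, p_x) ≈ -116.68°.

≈ (18°S, 117°W)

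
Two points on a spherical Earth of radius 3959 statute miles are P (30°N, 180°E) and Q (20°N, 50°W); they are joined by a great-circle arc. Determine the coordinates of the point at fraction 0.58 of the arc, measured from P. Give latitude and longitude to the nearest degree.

≈ (46°N, 97°W)

Write both endpoints as unit vectors p₁, p₂ with components (cos φ cos λ, cos φ sin λ, sin φ).
The central angle between the endpoints is δ = arccos(p₁·p₂) ≈ 1.931 rad (110.6°).
Interpolate at f = 0.58 with slerp weights a = sin((1−f)δ)/sin δ ≈ 0.774, b = sin(fδ)/sin δ ≈ 0.962.
p = a·p₁ + b·p₂ ≈ (-0.090, -0.692, 0.716); φ = arcsin(p_z) ≈ 45.73°, λ = atan2(p_y, p_x) ≈ -97.40°.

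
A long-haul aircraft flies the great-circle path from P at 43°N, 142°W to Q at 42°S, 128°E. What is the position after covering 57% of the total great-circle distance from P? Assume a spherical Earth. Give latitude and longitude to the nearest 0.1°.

≈ 5.8°S, 167.5°E

Convert each endpoint to a unit vector on the sphere (x = cos φ cos λ, y = cos φ sin λ, z = sin φ).
The central angle between the endpoints is δ = arccos(p₁·p₂) ≈ 2.045 rad (117.2°).
Interpolate at f = 0.57 with slerp weights a = sin((1−f)δ)/sin δ ≈ 0.866, b = sin(fδ)/sin δ ≈ 1.033.
p = a·p₁ + b·p₂ ≈ (-0.971, 0.215, -0.101); φ = arcsin(p_z) ≈ -5.78°, λ = atan2(p_y, p_x) ≈ 167.52°.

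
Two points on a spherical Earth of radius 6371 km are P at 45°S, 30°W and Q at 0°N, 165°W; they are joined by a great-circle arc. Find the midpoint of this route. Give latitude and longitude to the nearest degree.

≈ 45°S, 120°W

Write both endpoints as unit vectors p₁, p₂ with components (cos φ cos λ, cos φ sin λ, sin φ).
The central angle between the endpoints is δ = arccos(p₁·p₂) ≈ 2.094 rad (120.0°).
Interpolate at f = 1/2 with slerp weights a = sin((1−f)δ)/sin δ ≈ 1.000, b = sin(fδ)/sin δ ≈ 1.000.
p = a·p₁ + b·p₂ ≈ (-0.354, -0.612, -0.707); φ = arcsin(p_z) ≈ -45.00°, λ = atan2(p_y, p_x) ≈ -120.00°.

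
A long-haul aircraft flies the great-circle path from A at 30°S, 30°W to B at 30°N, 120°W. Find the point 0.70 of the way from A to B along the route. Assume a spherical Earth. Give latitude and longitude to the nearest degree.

From cos δ = sin φ₁ sin φ₂ + cos φ₁ cos φ₂ cos Δλ, the central angle is δ ≈ 1.823 rad (104.5°).
Interpolate at f = 0.70 with slerp weights a = sin((1−f)δ)/sin δ ≈ 0.537, b = sin(fδ)/sin δ ≈ 0.988.
p = a·p₁ + b·p₂ ≈ (-0.025, -0.974, 0.226); φ = arcsin(p_z) ≈ 13.04°, λ = atan2(p_y, p_x) ≈ -91.47°.

≈ 13°N, 91°W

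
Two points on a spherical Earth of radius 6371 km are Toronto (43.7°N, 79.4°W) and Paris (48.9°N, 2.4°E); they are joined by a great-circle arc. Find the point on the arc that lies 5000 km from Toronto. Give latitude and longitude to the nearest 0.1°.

≈ 52.4°N, 10.7°W

Convert each endpoint to a unit vector on the sphere (x = cos φ cos λ, y = cos φ sin λ, z = sin φ).
The central angle between the endpoints is δ = arccos(p₁·p₂) ≈ 0.942 rad (54.0°). The total great-circle distance is δ·R ≈ 0.942 × 6371 ≈ 6000 km, so the target fraction is f = 5000/6000 ≈ 0.833.
Interpolate at f ≈ 0.833 with slerp weights a = sin((1−f)δ)/sin δ ≈ 0.193, b = sin(fδ)/sin δ ≈ 0.874.
p = a·p₁ + b·p₂ ≈ (0.600, -0.113, 0.792); φ = arcsin(p_z) ≈ 52.39°, λ = atan2(p_y, p_x) ≈ -10.70°.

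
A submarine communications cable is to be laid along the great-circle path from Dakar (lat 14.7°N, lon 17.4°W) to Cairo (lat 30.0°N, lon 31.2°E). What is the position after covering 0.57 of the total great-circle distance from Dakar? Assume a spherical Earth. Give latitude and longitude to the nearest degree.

From cos δ = sin φ₁ sin φ₂ + cos φ₁ cos φ₂ cos Δλ, the central angle is δ ≈ 0.822 rad (47.1°).
Interpolate at f = 0.57 with slerp weights a = sin((1−f)δ)/sin δ ≈ 0.473, b = sin(fδ)/sin δ ≈ 0.616.
p = a·p₁ + b·p₂ ≈ (0.893, 0.140, 0.428); φ = arcsin(p_z) ≈ 25.35°, λ = atan2(p_y, p_x) ≈ 8.90°.

≈ lat 25°N, lon 9°E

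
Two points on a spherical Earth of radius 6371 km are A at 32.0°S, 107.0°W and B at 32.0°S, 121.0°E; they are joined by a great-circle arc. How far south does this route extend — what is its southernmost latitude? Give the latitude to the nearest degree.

The great circle lies in the plane with unit normal n̂ = (p₁ × p₂)/|p₁ × p₂|.
Here n̂_z ≈ -0.546; the vertex latitude is φ_max = arccos|n̂_z| ≈ 56.9°.
Check via Clairaut: cos φ_max = |cos φ₁| · sin C = cos(32.0°)·sin(140.0°) ≈ 0.546, again giving ≈ 56.9°.

≈ 57°S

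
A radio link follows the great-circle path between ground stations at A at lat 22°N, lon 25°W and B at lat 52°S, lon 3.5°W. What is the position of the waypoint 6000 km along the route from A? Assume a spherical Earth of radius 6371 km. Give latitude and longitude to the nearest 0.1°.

From cos δ = sin φ₁ sin φ₂ + cos φ₁ cos φ₂ cos Δλ, the central angle is δ ≈ 1.333 rad (76.4°). The total great-circle distance is δ·R ≈ 1.333 × 6371 ≈ 8490 km, so the target fraction is f = 6000/8490 ≈ 0.707.
Interpolate at f ≈ 0.707 with slerp weights a = sin((1−f)δ)/sin δ ≈ 0.392, b = sin(fδ)/sin δ ≈ 0.832.
p = a·p₁ + b·p₂ ≈ (0.841, -0.185, -0.509); φ = arcsin(p_z) ≈ -30.59°, λ = atan2(p_y, p_x) ≈ -12.40°.

≈ lat 30.6°S, lon 12.4°W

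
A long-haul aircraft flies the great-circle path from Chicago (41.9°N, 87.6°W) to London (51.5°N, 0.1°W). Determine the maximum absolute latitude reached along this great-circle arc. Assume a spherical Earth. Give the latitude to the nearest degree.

≈ 57°N

The great circle lies in the plane with unit normal n̂ = (p₁ × p₂)/|p₁ × p₂|.
Here n̂_z ≈ +0.551; the vertex latitude is φ_max = arccos|n̂_z| ≈ 56.6°.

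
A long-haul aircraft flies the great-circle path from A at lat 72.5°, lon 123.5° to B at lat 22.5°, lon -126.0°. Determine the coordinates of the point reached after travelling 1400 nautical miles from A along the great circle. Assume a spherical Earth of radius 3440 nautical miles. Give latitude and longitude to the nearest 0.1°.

≈ lat 68.1°, lon -163.7°

Write both endpoints as unit vectors p₁, p₂ with components (cos φ cos λ, cos φ sin λ, sin φ).
The central angle between the endpoints is δ = arccos(p₁·p₂) ≈ 1.300 rad (74.5°). The total great-circle distance is δ·R ≈ 1.300 × 3440 ≈ 4471 nmi, so the target fraction is f = 1400/4471 ≈ 0.313.
Interpolate at f ≈ 0.313 with slerp weights a = sin((1−f)δ)/sin δ ≈ 0.808, b = sin(fδ)/sin δ ≈ 0.411.
p = a·p₁ + b·p₂ ≈ (-0.357, -0.104, 0.928); φ = arcsin(p_z) ≈ 68.15°, λ = atan2(p_y, p_x) ≈ -163.72°.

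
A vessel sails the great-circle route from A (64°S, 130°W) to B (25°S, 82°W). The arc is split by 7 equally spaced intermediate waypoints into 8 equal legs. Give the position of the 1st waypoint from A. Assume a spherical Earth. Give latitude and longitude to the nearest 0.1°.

Write both endpoints as unit vectors p₁, p₂ with components (cos φ cos λ, cos φ sin λ, sin φ).
The central angle between the endpoints is δ = arccos(p₁·p₂) ≈ 0.869 rad (49.8°).
Interpolate at f = 1/8 with slerp weights a = sin((1−f)δ)/sin δ ≈ 0.902, b = sin(fδ)/sin δ ≈ 0.142.
p = a·p₁ + b·p₂ ≈ (-0.236, -0.430, -0.871); φ = arcsin(p_z) ≈ -60.59°, λ = atan2(p_y, p_x) ≈ -118.77°.

≈ (60.6°S, 118.8°W)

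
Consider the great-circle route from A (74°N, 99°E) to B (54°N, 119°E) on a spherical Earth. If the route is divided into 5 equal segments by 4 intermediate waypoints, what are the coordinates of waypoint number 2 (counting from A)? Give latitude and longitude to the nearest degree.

Write both endpoints as unit vectors p₁, p₂ with components (cos φ cos λ, cos φ sin λ, sin φ).
The central angle between the endpoints is δ = arccos(p₁·p₂) ≈ 0.377 rad (21.6°).
Interpolate at f = 2/5 with slerp weights a = sin((1−f)δ)/sin δ ≈ 0.609, b = sin(fδ)/sin δ ≈ 0.408.
p = a·p₁ + b·p₂ ≈ (-0.143, 0.376, 0.916); φ = arcsin(p_z) ≈ 66.31°, λ = atan2(p_y, p_x) ≈ 110.78°.

≈ (66°N, 111°E)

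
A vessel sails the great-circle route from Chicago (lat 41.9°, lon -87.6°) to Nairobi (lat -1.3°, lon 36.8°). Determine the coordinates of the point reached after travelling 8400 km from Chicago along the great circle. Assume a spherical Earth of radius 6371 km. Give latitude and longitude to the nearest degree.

Write both endpoints as unit vectors p₁, p₂ with components (cos φ cos λ, cos φ sin λ, sin φ).
The central angle between the endpoints is δ = arccos(p₁·p₂) ≈ 2.021 rad (115.8°). The total great-circle distance is δ·R ≈ 2.021 × 6371 ≈ 12879 km, so the target fraction is f = 8400/12879 ≈ 0.652.
Interpolate at f ≈ 0.652 with slerp weights a = sin((1−f)δ)/sin δ ≈ 0.718, b = sin(fδ)/sin δ ≈ 1.076.
p = a·p₁ + b·p₂ ≈ (0.884, 0.110, 0.455); φ = arcsin(p_z) ≈ 27.08°, λ = atan2(p_y, p_x) ≈ 7.11°.

≈ lat 27°, lon 7°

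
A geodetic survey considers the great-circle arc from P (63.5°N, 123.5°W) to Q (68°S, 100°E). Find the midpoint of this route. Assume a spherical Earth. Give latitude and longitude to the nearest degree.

Convert each endpoint to a unit vector on the sphere (x = cos φ cos λ, y = cos φ sin λ, z = sin φ).
The central angle between the endpoints is δ = arccos(p₁·p₂) ≈ 2.827 rad (162.0°).
Interpolate at f = 1/2 with slerp weights a = sin((1−f)δ)/sin δ ≈ 3.195, b = sin(fδ)/sin δ ≈ 3.195.
p = a·p₁ + b·p₂ ≈ (-0.995, -0.010, -0.103); φ = arcsin(p_z) ≈ -5.91°, λ = atan2(p_y, p_x) ≈ -179.42°.

≈ (6°S, 179°W)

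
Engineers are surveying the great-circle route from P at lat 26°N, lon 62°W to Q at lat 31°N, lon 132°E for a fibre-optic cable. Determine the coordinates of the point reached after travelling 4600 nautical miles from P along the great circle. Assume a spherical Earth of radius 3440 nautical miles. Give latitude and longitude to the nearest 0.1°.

≈ lat 71.7°N, lon 167.0°E

Write both endpoints as unit vectors p₁, p₂ with components (cos φ cos λ, cos φ sin λ, sin φ).
The central angle between the endpoints is δ = arccos(p₁·p₂) ≈ 2.120 rad (121.5°). The total great-circle distance is δ·R ≈ 2.120 × 3440 ≈ 7292 nmi, so the target fraction is f = 4600/7292 ≈ 0.631.
Interpolate at f ≈ 0.631 with slerp weights a = sin((1−f)δ)/sin δ ≈ 0.826, b = sin(fδ)/sin δ ≈ 1.140.
p = a·p₁ + b·p₂ ≈ (-0.305, 0.071, 0.950); φ = arcsin(p_z) ≈ 71.74°, λ = atan2(p_y, p_x) ≈ 166.99°.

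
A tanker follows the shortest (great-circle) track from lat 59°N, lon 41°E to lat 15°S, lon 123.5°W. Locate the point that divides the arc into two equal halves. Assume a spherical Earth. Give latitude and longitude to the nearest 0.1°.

≈ lat 50.7°N, lon 107.2°W

Convert each endpoint to a unit vector on the sphere (x = cos φ cos λ, y = cos φ sin λ, z = sin φ).
The central angle between the endpoints is δ = arccos(p₁·p₂) ≈ 2.348 rad (134.5°).
Interpolate at f = 1/2 with slerp weights a = sin((1−f)δ)/sin δ ≈ 1.294, b = sin(fδ)/sin δ ≈ 1.294.
p = a·p₁ + b·p₂ ≈ (-0.187, -0.605, 0.774); φ = arcsin(p_z) ≈ 50.72°, λ = atan2(p_y, p_x) ≈ -107.16°.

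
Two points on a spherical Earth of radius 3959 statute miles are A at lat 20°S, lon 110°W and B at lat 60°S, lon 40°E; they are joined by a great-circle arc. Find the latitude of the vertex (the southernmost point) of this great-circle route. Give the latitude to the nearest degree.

≈ 76°S

The great circle lies in the plane with unit normal n̂ = (p₁ × p₂)/|p₁ × p₂|.
Here n̂_z ≈ +0.236; the vertex latitude is φ_max = arccos|n̂_z| ≈ 76.3°.
Check via Clairaut: cos φ_max = |cos φ₁| · sin C = cos(20.0°)·sin(165.4°) ≈ 0.236, again giving ≈ 76.3°.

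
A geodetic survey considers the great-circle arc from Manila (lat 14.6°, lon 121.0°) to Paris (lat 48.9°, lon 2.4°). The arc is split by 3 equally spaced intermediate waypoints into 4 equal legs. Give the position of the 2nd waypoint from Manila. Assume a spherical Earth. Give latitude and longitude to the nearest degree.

The haversine formula gives a central angle δ ≈ 1.686 rad (96.6°) between the endpoints.
Interpolate at f = 2/4 with slerp weights a = sin((1−f)δ)/sin δ ≈ 0.751, b = sin(fδ)/sin δ ≈ 0.751.
p = a·p₁ + b·p₂ ≈ (0.119, 0.644, 0.756); φ = arcsin(p_z) ≈ 49.09°, λ = atan2(p_y, p_x) ≈ 79.53°.

≈ lat 49°, lon 80°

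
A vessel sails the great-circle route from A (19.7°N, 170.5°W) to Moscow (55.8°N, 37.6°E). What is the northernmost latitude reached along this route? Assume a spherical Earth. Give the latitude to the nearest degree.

The great circle lies in the plane with unit normal n̂ = (p₁ × p₂)/|p₁ × p₂|.
Here n̂_z ≈ -0.254; the vertex latitude is φ_max = arccos|n̂_z| ≈ 75.3°.
Check via Clairaut: cos φ_max = |cos φ₁| · sin C = cos(19.7°)·sin(15.6°) ≈ 0.254, again giving ≈ 75.3°.

≈ 75°N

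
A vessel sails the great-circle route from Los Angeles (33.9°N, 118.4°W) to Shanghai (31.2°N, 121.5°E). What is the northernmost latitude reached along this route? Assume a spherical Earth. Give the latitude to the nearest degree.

The great circle lies in the plane with unit normal n̂ = (p₁ × p₂)/|p₁ × p₂|.
Here n̂_z ≈ -0.616; the vertex latitude is φ_max = arccos|n̂_z| ≈ 52.0°.
Check via Clairaut: cos φ_max = |cos φ₁| · sin C = cos(33.9°)·sin(47.9°) ≈ 0.616, again giving ≈ 52.0°.

≈ 52°N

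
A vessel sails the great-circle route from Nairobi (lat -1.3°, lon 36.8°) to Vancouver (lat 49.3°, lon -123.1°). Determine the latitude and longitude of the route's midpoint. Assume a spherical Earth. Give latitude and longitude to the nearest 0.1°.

≈ lat 58.7°, lon 6.7°

The haversine formula gives a central angle δ ≈ 2.252 rad (129.0°) between the endpoints.
Interpolate at f = 1/2 with slerp weights a = sin((1−f)δ)/sin δ ≈ 1.162, b = sin(fδ)/sin δ ≈ 1.162.
p = a·p₁ + b·p₂ ≈ (0.516, 0.061, 0.854); φ = arcsin(p_z) ≈ 58.68°, λ = atan2(p_y, p_x) ≈ 6.75°.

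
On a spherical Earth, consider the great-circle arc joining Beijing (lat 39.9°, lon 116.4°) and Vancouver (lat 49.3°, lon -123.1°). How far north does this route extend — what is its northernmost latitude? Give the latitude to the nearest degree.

The great circle lies in the plane with unit normal n̂ = (p₁ × p₂)/|p₁ × p₂|.
Here n̂_z ≈ +0.443; the vertex latitude is φ_max = arccos|n̂_z| ≈ 63.7°.

≈ 64°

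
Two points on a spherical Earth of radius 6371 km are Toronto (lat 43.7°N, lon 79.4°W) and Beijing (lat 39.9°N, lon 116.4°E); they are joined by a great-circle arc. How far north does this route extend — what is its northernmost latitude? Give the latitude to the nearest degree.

The great circle lies in the plane with unit normal n̂ = (p₁ × p₂)/|p₁ × p₂|.
Here n̂_z ≈ -0.152; the vertex latitude is φ_max = arccos|n̂_z| ≈ 81.3°.
Check via Clairaut: cos φ_max = |cos φ₁| · sin C = cos(43.7°)·sin(12.1°) ≈ 0.152, again giving ≈ 81.3°.

≈ 81°N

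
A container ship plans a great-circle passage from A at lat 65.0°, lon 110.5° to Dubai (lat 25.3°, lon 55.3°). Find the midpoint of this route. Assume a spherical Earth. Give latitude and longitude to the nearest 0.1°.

≈ lat 48.1°, lon 72.2°

Convert each endpoint to a unit vector on the sphere (x = cos φ cos λ, y = cos φ sin λ, z = sin φ).
The central angle between the endpoints is δ = arccos(p₁·p₂) ≈ 0.921 rad (52.7°).
Interpolate at f = 1/2 with slerp weights a = sin((1−f)δ)/sin δ ≈ 0.558, b = sin(fδ)/sin δ ≈ 0.558.
p = a·p₁ + b·p₂ ≈ (0.205, 0.636, 0.744); φ = arcsin(p_z) ≈ 48.10°, λ = atan2(p_y, p_x) ≈ 72.16°.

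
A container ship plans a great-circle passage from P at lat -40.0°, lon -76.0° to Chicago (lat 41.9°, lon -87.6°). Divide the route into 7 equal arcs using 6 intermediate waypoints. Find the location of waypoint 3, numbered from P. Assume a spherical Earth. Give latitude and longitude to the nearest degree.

From cos δ = sin φ₁ sin φ₂ + cos φ₁ cos φ₂ cos Δλ, the central angle is δ ≈ 1.441 rad (82.6°).
Interpolate at f = 3/7 with slerp weights a = sin((1−f)δ)/sin δ ≈ 0.740, b = sin(fδ)/sin δ ≈ 0.584.
p = a·p₁ + b·p₂ ≈ (0.155, -0.984, -0.085); φ = arcsin(p_z) ≈ -4.90°, λ = atan2(p_y, p_x) ≈ -81.03°.

≈ lat -5°, lon -81°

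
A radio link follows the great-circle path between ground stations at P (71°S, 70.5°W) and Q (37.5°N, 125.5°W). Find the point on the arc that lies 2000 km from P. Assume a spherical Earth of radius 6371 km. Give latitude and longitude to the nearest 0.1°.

≈ (56.0°S, 93.9°W)

From cos δ = sin φ₁ sin φ₂ + cos φ₁ cos φ₂ cos Δλ, the central angle is δ ≈ 2.012 rad (115.3°). The total great-circle distance is δ·R ≈ 2.012 × 6371 ≈ 12821 km, so the target fraction is f = 2000/12821 ≈ 0.156.
Interpolate at f ≈ 0.156 with slerp weights a = sin((1−f)δ)/sin δ ≈ 1.097, b = sin(fδ)/sin δ ≈ 0.342.
p = a·p₁ + b·p₂ ≈ (-0.038, -0.557, -0.829); φ = arcsin(p_z) ≈ -56.04°, λ = atan2(p_y, p_x) ≈ -93.91°.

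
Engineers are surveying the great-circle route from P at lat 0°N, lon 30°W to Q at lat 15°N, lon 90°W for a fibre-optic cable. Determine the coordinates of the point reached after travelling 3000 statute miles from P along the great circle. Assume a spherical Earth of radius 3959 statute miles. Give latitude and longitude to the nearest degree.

From cos δ = sin φ₁ sin φ₂ + cos φ₁ cos φ₂ cos Δλ, the central angle is δ ≈ 1.067 rad (61.1°). The total great-circle distance is δ·R ≈ 1.067 × 3959 ≈ 4223 mi, so the target fraction is f = 3000/4223 ≈ 0.710.
Interpolate at f ≈ 0.710 with slerp weights a = sin((1−f)δ)/sin δ ≈ 0.347, b = sin(fδ)/sin δ ≈ 0.785.
p = a·p₁ + b·p₂ ≈ (0.301, -0.932, 0.203); φ = arcsin(p_z) ≈ 11.72°, λ = atan2(p_y, p_x) ≈ -72.11°.

≈ lat 12°N, lon 72°W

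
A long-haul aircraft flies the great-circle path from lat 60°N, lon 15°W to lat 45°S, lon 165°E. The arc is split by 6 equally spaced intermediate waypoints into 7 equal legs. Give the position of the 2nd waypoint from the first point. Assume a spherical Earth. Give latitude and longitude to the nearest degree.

Write both endpoints as unit vectors p₁, p₂ with components (cos φ cos λ, cos φ sin λ, sin φ).
The central angle between the endpoints is δ = arccos(p₁·p₂) ≈ 2.880 rad (165.0°).
Interpolate at f = 2/7 with slerp weights a = sin((1−f)δ)/sin δ ≈ 3.416, b = sin(fδ)/sin δ ≈ 2.832.
p = a·p₁ + b·p₂ ≈ (-0.285, 0.076, 0.956); φ = arcsin(p_z) ≈ 72.86°, λ = atan2(p_y, p_x) ≈ 165.00°.

≈ lat 73°N, lon 165°E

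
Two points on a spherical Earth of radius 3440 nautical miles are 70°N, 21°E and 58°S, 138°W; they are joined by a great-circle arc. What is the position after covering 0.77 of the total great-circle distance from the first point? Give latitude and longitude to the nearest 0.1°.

Convert each endpoint to a unit vector on the sphere (x = cos φ cos λ, y = cos φ sin λ, z = sin φ).
The central angle between the endpoints is δ = arccos(p₁·p₂) ≈ 2.881 rad (165.0°).
Interpolate at f = 0.77 with slerp weights a = sin((1−f)δ)/sin δ ≈ 2.383, b = sin(fδ)/sin δ ≈ 3.091.
p = a·p₁ + b·p₂ ≈ (-0.456, -0.804, -0.382); φ = arcsin(p_z) ≈ -22.44°, λ = atan2(p_y, p_x) ≈ -119.58°.

≈ 22.4°S, 119.6°W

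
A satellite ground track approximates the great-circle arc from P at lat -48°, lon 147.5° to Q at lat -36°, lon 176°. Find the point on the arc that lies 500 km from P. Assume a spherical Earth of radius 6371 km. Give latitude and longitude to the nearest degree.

Convert each endpoint to a unit vector on the sphere (x = cos φ cos λ, y = cos φ sin λ, z = sin φ).
The central angle between the endpoints is δ = arccos(p₁·p₂) ≈ 0.421 rad (24.1°). The total great-circle distance is δ·R ≈ 0.421 × 6371 ≈ 2684 km, so the target fraction is f = 500/2684 ≈ 0.186.
Interpolate at f ≈ 0.186 with slerp weights a = sin((1−f)δ)/sin δ ≈ 0.822, b = sin(fδ)/sin δ ≈ 0.192.
p = a·p₁ + b·p₂ ≈ (-0.619, 0.306, -0.724); φ = arcsin(p_z) ≈ -46.35°, λ = atan2(p_y, p_x) ≈ 153.65°.

≈ lat -46°, lon 154°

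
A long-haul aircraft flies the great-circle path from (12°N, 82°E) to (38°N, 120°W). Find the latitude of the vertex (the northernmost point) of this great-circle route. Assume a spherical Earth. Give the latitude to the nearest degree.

The great circle lies in the plane with unit normal n̂ = (p₁ × p₂)/|p₁ × p₂|.
Here n̂_z ≈ +0.357; the vertex latitude is φ_max = arccos|n̂_z| ≈ 69.1°.

≈ 69°N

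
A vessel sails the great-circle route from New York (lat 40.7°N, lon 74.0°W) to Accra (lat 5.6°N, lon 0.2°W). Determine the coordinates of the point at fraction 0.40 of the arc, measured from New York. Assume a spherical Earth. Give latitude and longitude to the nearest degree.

≈ lat 32°N, lon 39°W

From cos δ = sin φ₁ sin φ₂ + cos φ₁ cos φ₂ cos Δλ, the central angle is δ ≈ 1.293 rad (74.1°).
Interpolate at f = 0.40 with slerp weights a = sin((1−f)δ)/sin δ ≈ 0.728, b = sin(fδ)/sin δ ≈ 0.514.
p = a·p₁ + b·p₂ ≈ (0.664, -0.532, 0.525); φ = arcsin(p_z) ≈ 31.67°, λ = atan2(p_y, p_x) ≈ -38.73°.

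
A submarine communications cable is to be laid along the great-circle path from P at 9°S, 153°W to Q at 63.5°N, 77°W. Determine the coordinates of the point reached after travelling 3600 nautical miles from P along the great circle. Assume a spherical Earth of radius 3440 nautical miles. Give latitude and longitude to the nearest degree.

Write both endpoints as unit vectors p₁, p₂ with components (cos φ cos λ, cos φ sin λ, sin φ).
The central angle between the endpoints is δ = arccos(p₁·p₂) ≈ 1.604 rad (91.9°). The total great-circle distance is δ·R ≈ 1.604 × 3440 ≈ 5518 nmi, so the target fraction is f = 3600/5518 ≈ 0.652.
Interpolate at f ≈ 0.652 with slerp weights a = sin((1−f)δ)/sin δ ≈ 0.530, b = sin(fδ)/sin δ ≈ 0.866.
p = a·p₁ + b·p₂ ≈ (-0.379, -0.614, 0.692); φ = arcsin(p_z) ≈ 43.81°, λ = atan2(p_y, p_x) ≈ -121.69°.

≈ 44°N, 122°W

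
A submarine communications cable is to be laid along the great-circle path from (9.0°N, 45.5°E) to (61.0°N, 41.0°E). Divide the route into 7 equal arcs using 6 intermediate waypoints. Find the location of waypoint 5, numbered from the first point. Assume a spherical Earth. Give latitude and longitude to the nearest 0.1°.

Convert each endpoint to a unit vector on the sphere (x = cos φ cos λ, y = cos φ sin λ, z = sin φ).
The central angle between the endpoints is δ = arccos(p₁·p₂) ≈ 0.909 rad (52.1°).
Interpolate at f = 5/7 with slerp weights a = sin((1−f)δ)/sin δ ≈ 0.326, b = sin(fδ)/sin δ ≈ 0.766.
p = a·p₁ + b·p₂ ≈ (0.506, 0.473, 0.721); φ = arcsin(p_z) ≈ 46.16°, λ = atan2(p_y, p_x) ≈ 43.09°.

≈ (46.2°N, 43.1°E)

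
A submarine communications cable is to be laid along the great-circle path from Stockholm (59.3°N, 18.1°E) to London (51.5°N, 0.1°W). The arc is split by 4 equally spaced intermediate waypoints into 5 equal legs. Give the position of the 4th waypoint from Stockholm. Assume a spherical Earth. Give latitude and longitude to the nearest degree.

≈ (53°N, 3°E)

The haversine formula gives a central angle δ ≈ 0.225 rad (12.9°) between the endpoints.
Interpolate at f = 4/5 with slerp weights a = sin((1−f)δ)/sin δ ≈ 0.202, b = sin(fδ)/sin δ ≈ 0.802.
p = a·p₁ + b·p₂ ≈ (0.597, 0.031, 0.801); φ = arcsin(p_z) ≈ 53.26°, λ = atan2(p_y, p_x) ≈ 2.98°.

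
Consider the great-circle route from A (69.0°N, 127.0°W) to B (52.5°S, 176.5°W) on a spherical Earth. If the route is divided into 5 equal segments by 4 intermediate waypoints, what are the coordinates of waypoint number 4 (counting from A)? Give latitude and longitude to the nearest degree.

≈ (28°S, 167°W)

Convert each endpoint to a unit vector on the sphere (x = cos φ cos λ, y = cos φ sin λ, z = sin φ).
The central angle between the endpoints is δ = arccos(p₁·p₂) ≈ 2.213 rad (126.8°).
Interpolate at f = 4/5 with slerp weights a = sin((1−f)δ)/sin δ ≈ 0.535, b = sin(fδ)/sin δ ≈ 1.224.
p = a·p₁ + b·p₂ ≈ (-0.859, -0.199, -0.472); φ = arcsin(p_z) ≈ -28.15°, λ = atan2(p_y, p_x) ≈ -166.99°.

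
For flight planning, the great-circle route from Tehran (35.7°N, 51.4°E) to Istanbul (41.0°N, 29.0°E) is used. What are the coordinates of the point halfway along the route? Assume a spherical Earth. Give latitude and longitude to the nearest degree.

From cos δ = sin φ₁ sin φ₂ + cos φ₁ cos φ₂ cos Δλ, the central angle is δ ≈ 0.319 rad (18.3°).
Interpolate at f = 1/2 with slerp weights a = sin((1−f)δ)/sin δ ≈ 0.506, b = sin(fδ)/sin δ ≈ 0.506.
p = a·p₁ + b·p₂ ≈ (0.591, 0.507, 0.628); φ = arcsin(p_z) ≈ 38.89°, λ = atan2(p_y, p_x) ≈ 40.62°.

≈ 39°N, 41°E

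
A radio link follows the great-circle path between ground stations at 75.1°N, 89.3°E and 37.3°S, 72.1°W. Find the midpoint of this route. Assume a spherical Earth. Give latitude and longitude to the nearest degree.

Convert each endpoint to a unit vector on the sphere (x = cos φ cos λ, y = cos φ sin λ, z = sin φ).
The central angle between the endpoints is δ = arccos(p₁·p₂) ≈ 2.465 rad (141.2°).
Interpolate at f = 1/2 with slerp weights a = sin((1−f)δ)/sin δ ≈ 1.506, b = sin(fδ)/sin δ ≈ 1.506.
p = a·p₁ + b·p₂ ≈ (0.373, -0.753, 0.543); φ = arcsin(p_z) ≈ 32.86°, λ = atan2(p_y, p_x) ≈ -63.65°.

≈ 33°N, 64°W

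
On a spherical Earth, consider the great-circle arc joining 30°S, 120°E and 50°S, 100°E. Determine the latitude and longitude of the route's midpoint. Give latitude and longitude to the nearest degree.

The haversine formula gives a central angle δ ≈ 0.437 rad (25.0°) between the endpoints.
Interpolate at f = 1/2 with slerp weights a = sin((1−f)δ)/sin δ ≈ 0.512, b = sin(fδ)/sin δ ≈ 0.512.
p = a·p₁ + b·p₂ ≈ (-0.279, 0.708, -0.648); φ = arcsin(p_z) ≈ -40.42°, λ = atan2(p_y, p_x) ≈ 111.49°.

≈ 40°S, 111°E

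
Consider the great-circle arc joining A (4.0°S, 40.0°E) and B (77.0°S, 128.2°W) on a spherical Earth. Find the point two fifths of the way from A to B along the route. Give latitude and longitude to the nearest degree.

≈ (43°S, 38°E)

The haversine formula gives a central angle δ ≈ 1.723 rad (98.7°) between the endpoints.
Interpolate at f = 2/5 with slerp weights a = sin((1−f)δ)/sin δ ≈ 0.869, b = sin(fδ)/sin δ ≈ 0.643.
p = a·p₁ + b·p₂ ≈ (0.575, 0.444, -0.688); φ = arcsin(p_z) ≈ -43.44°, λ = atan2(p_y, p_x) ≈ 37.66°.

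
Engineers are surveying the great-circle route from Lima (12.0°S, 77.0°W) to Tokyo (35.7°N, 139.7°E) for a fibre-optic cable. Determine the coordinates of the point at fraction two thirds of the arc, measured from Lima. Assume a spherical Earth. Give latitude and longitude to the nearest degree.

Convert each endpoint to a unit vector on the sphere (x = cos φ cos λ, y = cos φ sin λ, z = sin φ).
The central angle between the endpoints is δ = arccos(p₁·p₂) ≈ 2.431 rad (139.3°).
Interpolate at f = 2/3 with slerp weights a = sin((1−f)δ)/sin δ ≈ 1.111, b = sin(fδ)/sin δ ≈ 1.532.
p = a·p₁ + b·p₂ ≈ (-0.704, -0.255, 0.663); φ = arcsin(p_z) ≈ 41.51°, λ = atan2(p_y, p_x) ≈ -160.12°.

≈ (42°N, 160°W)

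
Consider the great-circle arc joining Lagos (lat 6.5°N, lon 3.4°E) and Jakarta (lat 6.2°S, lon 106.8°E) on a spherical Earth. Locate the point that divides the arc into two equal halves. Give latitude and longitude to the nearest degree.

≈ lat 0°N, lon 55°E

Write both endpoints as unit vectors p₁, p₂ with components (cos φ cos λ, cos φ sin λ, sin φ).
The central angle between the endpoints is δ = arccos(p₁·p₂) ≈ 1.814 rad (104.0°).
Interpolate at f = 1/2 with slerp weights a = sin((1−f)δ)/sin δ ≈ 0.812, b = sin(fδ)/sin δ ≈ 0.812.
p = a·p₁ + b·p₂ ≈ (0.572, 0.820, 0.004); φ = arcsin(p_z) ≈ 0.24°, λ = atan2(p_y, p_x) ≈ 55.12°.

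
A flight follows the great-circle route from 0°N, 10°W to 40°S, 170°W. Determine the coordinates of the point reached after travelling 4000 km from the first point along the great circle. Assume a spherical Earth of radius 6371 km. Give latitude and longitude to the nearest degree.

≈ 33°S, 25°W

From cos δ = sin φ₁ sin φ₂ + cos φ₁ cos φ₂ cos Δλ, the central angle is δ ≈ 2.374 rad (136.0°). The total great-circle distance is δ·R ≈ 2.374 × 6371 ≈ 15127 km, so the target fraction is f = 4000/15127 ≈ 0.264.
Interpolate at f ≈ 0.264 with slerp weights a = sin((1−f)δ)/sin δ ≈ 1.418, b = sin(fδ)/sin δ ≈ 0.846.
p = a·p₁ + b·p₂ ≈ (0.758, -0.359, -0.544); φ = arcsin(p_z) ≈ -32.95°, λ = atan2(p_y, p_x) ≈ -25.32°.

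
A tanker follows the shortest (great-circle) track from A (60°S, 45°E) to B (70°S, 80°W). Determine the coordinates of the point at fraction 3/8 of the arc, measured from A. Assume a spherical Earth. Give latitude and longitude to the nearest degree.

≈ (74°S, 21°E)

Write both endpoints as unit vectors p₁, p₂ with components (cos φ cos λ, cos φ sin λ, sin φ).
The central angle between the endpoints is δ = arccos(p₁·p₂) ≈ 0.773 rad (44.3°).
Interpolate at f = 3/8 with slerp weights a = sin((1−f)δ)/sin δ ≈ 0.665, b = sin(fδ)/sin δ ≈ 0.409.
p = a·p₁ + b·p₂ ≈ (0.260, 0.097, -0.961); φ = arcsin(p_z) ≈ -73.91°, λ = atan2(p_y, p_x) ≈ 20.56°.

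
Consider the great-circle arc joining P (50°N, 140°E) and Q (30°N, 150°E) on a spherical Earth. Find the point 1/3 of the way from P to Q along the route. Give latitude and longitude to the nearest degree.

The haversine formula gives a central angle δ ≈ 0.373 rad (21.4°) between the endpoints.
Interpolate at f = 1/3 with slerp weights a = sin((1−f)δ)/sin δ ≈ 0.675, b = sin(fδ)/sin δ ≈ 0.340.
p = a·p₁ + b·p₂ ≈ (-0.588, 0.426, 0.688); φ = arcsin(p_z) ≈ 43.43°, λ = atan2(p_y, p_x) ≈ 144.04°.

≈ (43°N, 144°E)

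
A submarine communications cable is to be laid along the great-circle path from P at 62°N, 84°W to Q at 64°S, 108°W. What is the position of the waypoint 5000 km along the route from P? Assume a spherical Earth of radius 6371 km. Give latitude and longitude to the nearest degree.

≈ 18°N, 94°W

Write both endpoints as unit vectors p₁, p₂ with components (cos φ cos λ, cos φ sin λ, sin φ).
The central angle between the endpoints is δ = arccos(p₁·p₂) ≈ 2.221 rad (127.3°). The total great-circle distance is δ·R ≈ 2.221 × 6371 ≈ 14152 km, so the target fraction is f = 5000/14152 ≈ 0.353.
Interpolate at f ≈ 0.353 with slerp weights a = sin((1−f)δ)/sin δ ≈ 1.245, b = sin(fδ)/sin δ ≈ 0.888.
p = a·p₁ + b·p₂ ≈ (-0.059, -0.952, 0.301); φ = arcsin(p_z) ≈ 17.54°, λ = atan2(p_y, p_x) ≈ -93.56°.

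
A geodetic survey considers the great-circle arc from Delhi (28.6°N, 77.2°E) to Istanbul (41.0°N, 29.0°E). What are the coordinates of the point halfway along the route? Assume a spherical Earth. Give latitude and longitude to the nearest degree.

From cos δ = sin φ₁ sin φ₂ + cos φ₁ cos φ₂ cos Δλ, the central angle is δ ≈ 0.714 rad (40.9°).
Interpolate at f = 1/2 with slerp weights a = sin((1−f)δ)/sin δ ≈ 0.534, b = sin(fδ)/sin δ ≈ 0.534.
p = a·p₁ + b·p₂ ≈ (0.456, 0.652, 0.606); φ = arcsin(p_z) ≈ 37.27°, λ = atan2(p_y, p_x) ≈ 55.03°.

≈ 37°N, 55°E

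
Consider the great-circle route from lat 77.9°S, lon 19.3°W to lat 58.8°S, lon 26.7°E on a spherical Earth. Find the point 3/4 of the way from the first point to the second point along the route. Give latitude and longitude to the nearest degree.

Write both endpoints as unit vectors p₁, p₂ with components (cos φ cos λ, cos φ sin λ, sin φ).
The central angle between the endpoints is δ = arccos(p₁·p₂) ≈ 0.423 rad (24.2°).
Interpolate at f = 3/4 with slerp weights a = sin((1−f)δ)/sin δ ≈ 0.257, b = sin(fδ)/sin δ ≈ 0.760.
p = a·p₁ + b·p₂ ≈ (0.403, 0.159, -0.901); φ = arcsin(p_z) ≈ -64.35°, λ = atan2(p_y, p_x) ≈ 21.56°.

≈ lat 64°S, lon 22°E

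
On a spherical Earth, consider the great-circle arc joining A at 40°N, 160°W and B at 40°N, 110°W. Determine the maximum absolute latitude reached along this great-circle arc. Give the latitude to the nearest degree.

The great circle lies in the plane with unit normal n̂ = (p₁ × p₂)/|p₁ × p₂|.
Here n̂_z ≈ +0.734; the vertex latitude is φ_max = arccos|n̂_z| ≈ 42.8°.

≈ 43°N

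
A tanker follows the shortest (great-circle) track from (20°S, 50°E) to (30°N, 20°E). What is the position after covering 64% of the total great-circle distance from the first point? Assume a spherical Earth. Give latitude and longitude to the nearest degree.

≈ (12°N, 32°E)

From cos δ = sin φ₁ sin φ₂ + cos φ₁ cos φ₂ cos Δλ, the central angle is δ ≈ 1.008 rad (57.7°).
Interpolate at f = 0.64 with slerp weights a = sin((1−f)δ)/sin δ ≈ 0.420, b = sin(fδ)/sin δ ≈ 0.711.
p = a·p₁ + b·p₂ ≈ (0.832, 0.513, 0.212); φ = arcsin(p_z) ≈ 12.23°, λ = atan2(p_y, p_x) ≈ 31.64°.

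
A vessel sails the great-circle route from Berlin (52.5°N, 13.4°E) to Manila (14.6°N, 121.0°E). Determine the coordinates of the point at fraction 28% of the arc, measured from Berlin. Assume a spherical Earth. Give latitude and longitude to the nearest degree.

Write both endpoints as unit vectors p₁, p₂ with components (cos φ cos λ, cos φ sin λ, sin φ).
The central angle between the endpoints is δ = arccos(p₁·p₂) ≈ 1.549 rad (88.7°).
Interpolate at f = 0.28 with slerp weights a = sin((1−f)δ)/sin δ ≈ 0.898, b = sin(fδ)/sin δ ≈ 0.420.
p = a·p₁ + b·p₂ ≈ (0.322, 0.475, 0.819); φ = arcsin(p_z) ≈ 54.94°, λ = atan2(p_y, p_x) ≈ 55.85°.

≈ 55°N, 56°E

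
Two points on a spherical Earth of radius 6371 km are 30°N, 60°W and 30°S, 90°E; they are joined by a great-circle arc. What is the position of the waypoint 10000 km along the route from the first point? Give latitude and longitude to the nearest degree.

≈ 7°S, 26°E

Convert each endpoint to a unit vector on the sphere (x = cos φ cos λ, y = cos φ sin λ, z = sin φ).
The central angle between the endpoints is δ = arccos(p₁·p₂) ≈ 2.689 rad (154.1°). The total great-circle distance is δ·R ≈ 2.689 × 6371 ≈ 17135 km, so the target fraction is f = 10000/17135 ≈ 0.584.
Interpolate at f ≈ 0.584 with slerp weights a = sin((1−f)δ)/sin δ ≈ 2.060, b = sin(fδ)/sin δ ≈ 2.289.
p = a·p₁ + b·p₂ ≈ (0.892, 0.437, -0.114); φ = arcsin(p_z) ≈ -6.57°, λ = atan2(p_y, p_x) ≈ 26.11°.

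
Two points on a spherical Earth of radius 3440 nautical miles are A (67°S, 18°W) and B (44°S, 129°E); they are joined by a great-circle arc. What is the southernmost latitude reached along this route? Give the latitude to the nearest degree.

The great circle lies in the plane with unit normal n̂ = (p₁ × p₂)/|p₁ × p₂|.
Here n̂_z ≈ +0.167; the vertex latitude is φ_max = arccos|n̂_z| ≈ 80.4°.
Check via Clairaut: cos φ_max = |cos φ₁| · sin C = cos(67.0°)·sin(154.6°) ≈ 0.167, again giving ≈ 80.4°.

≈ 80°S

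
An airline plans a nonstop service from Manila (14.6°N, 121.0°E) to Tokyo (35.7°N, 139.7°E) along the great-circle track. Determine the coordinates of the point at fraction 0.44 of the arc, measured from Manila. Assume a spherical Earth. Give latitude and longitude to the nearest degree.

≈ 24°N, 128°E

Convert each endpoint to a unit vector on the sphere (x = cos φ cos λ, y = cos φ sin λ, z = sin φ).
The central angle between the endpoints is δ = arccos(p₁·p₂) ≈ 0.470 rad (26.9°).
Interpolate at f = 0.44 with slerp weights a = sin((1−f)δ)/sin δ ≈ 0.574, b = sin(fδ)/sin δ ≈ 0.453.
p = a·p₁ + b·p₂ ≈ (-0.567, 0.715, 0.409); φ = arcsin(p_z) ≈ 24.17°, λ = atan2(p_y, p_x) ≈ 128.43°.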